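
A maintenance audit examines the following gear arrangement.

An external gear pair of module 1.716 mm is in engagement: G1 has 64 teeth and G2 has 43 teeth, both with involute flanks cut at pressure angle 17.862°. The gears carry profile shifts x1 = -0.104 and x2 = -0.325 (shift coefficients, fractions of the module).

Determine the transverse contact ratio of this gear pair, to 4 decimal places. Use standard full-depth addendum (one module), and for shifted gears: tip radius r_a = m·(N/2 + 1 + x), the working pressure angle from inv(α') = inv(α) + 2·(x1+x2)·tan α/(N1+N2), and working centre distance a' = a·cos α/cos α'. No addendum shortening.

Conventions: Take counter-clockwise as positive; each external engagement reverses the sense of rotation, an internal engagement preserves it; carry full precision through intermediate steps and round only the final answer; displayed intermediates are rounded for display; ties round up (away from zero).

class = single-mesh tooth geometry [involute pair 64T × 43T, m = 1.716]
base radii: r_b1 = 52.265134, r_b2 = 35.115637
tip radii: r_a1 = 56.449536, r_a2 = 38.052300
inv(α') = inv(17.862°) + 2·(-0.104-0.325)·tan α/(64+43) = 0.00792414  ⇒  α' = 16.29487°
a' = a·cos α / cos α' = 91.8060·cos 17.862°/cos 16.29487° = 91.037716
action lengths: √(r_a1²−r_b1²) = 21.328523, √(r_a2²−r_b2²) = 14.658430
base pitch p_b = π·m·cos α = 5.131118
CR = (21.328523 + 14.658430 − 91.037716·sin 16.29487°)/5.131118 = 2.035332
contact ratio ≈ 2.0353

2.0353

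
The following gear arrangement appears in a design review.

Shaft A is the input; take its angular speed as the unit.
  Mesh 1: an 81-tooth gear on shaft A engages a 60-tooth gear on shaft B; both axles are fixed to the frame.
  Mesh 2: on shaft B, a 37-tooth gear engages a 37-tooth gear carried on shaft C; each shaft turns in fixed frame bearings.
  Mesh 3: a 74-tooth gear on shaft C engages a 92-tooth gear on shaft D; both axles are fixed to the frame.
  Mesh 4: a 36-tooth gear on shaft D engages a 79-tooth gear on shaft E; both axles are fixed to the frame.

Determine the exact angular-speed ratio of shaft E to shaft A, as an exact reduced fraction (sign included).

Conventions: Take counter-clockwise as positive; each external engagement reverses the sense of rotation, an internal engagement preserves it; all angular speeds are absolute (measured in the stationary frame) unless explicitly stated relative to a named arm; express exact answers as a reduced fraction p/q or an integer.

class = fixed-axis compound train [4 meshes; 4 ratios multiply, 4 sense flips]
mesh 1 [81T→60T]: running ratio 27/20, sense −
mesh 2 [37T→37T]: running ratio 27/20, sense +
mesh 3 [74T→92T]: running ratio 999/920, sense −
mesh 4 [36T→79T]: running ratio 8991/18170, sense +
ω_out/ω_in = 8991/18170

8991/18170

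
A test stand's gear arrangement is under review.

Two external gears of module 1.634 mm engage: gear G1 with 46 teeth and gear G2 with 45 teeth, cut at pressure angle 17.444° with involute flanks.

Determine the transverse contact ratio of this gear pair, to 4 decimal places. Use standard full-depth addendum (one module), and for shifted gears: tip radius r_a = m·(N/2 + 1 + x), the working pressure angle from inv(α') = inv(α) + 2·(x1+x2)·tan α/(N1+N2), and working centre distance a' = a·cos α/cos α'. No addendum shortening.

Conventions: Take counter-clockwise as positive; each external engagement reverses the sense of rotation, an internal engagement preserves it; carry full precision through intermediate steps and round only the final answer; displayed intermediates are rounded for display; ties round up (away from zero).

recognized (one external pair, fixed centres): single-mesh tooth geometry, m = 1.634, N1 = 46, N2 = 45
base radii: r_b1 = 35.853619, r_b2 = 35.074192
tip radii: r_a1 = 39.216000, r_a2 = 38.399000
no profile shift: α' = α, a' = a
action lengths: √(r_a1²−r_b1²) = 15.887500, √(r_a2²−r_b2²) = 15.629595
base pitch p_b = π·m·cos α = 4.897281
CR = (15.887500 + 15.629595 − 74.347000·sin 17.44400°)/4.897281 = 1.884685
contact ratio ≈ 1.8847

1.8847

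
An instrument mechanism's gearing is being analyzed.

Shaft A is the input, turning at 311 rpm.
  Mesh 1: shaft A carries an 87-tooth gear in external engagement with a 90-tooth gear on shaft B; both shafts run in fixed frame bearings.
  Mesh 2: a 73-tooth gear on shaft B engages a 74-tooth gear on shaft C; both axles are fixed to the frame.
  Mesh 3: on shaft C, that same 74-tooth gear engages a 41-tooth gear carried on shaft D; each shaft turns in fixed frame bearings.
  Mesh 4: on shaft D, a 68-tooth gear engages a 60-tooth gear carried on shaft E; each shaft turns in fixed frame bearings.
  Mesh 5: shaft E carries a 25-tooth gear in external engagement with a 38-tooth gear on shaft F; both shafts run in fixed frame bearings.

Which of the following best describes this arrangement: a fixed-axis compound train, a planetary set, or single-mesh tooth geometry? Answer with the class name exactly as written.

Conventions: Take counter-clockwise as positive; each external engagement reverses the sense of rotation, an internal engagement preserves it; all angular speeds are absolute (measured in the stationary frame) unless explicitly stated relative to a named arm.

class = fixed-axis compound train [5 meshes; 5 ratios multiply, 5 sense flips]
classification: fixed-axis compound train

fixed-axis compound train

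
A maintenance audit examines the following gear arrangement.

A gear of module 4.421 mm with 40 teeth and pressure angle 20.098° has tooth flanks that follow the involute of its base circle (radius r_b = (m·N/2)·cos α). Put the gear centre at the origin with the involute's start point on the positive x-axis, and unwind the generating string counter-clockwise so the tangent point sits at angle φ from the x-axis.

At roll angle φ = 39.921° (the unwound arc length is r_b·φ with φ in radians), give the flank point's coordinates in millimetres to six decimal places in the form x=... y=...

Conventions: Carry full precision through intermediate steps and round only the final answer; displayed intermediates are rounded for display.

x=100.810227 y=8.915557

class = single-mesh tooth geometry [base-circle involute, m = 4.421, 40T]
pitch radius r_p = m·N/2 = 4.421·40/2 = 88.420000
base radius r_b = r_p·cos α = 88.420000·cos 20.098° = 83.035774
roll angle φ = 39.921° = 0.69675289 rad
x = r_b·(cos φ + φ·sin φ) = 100.810227
y = r_b·(sin φ − φ·cos φ) = 8.915557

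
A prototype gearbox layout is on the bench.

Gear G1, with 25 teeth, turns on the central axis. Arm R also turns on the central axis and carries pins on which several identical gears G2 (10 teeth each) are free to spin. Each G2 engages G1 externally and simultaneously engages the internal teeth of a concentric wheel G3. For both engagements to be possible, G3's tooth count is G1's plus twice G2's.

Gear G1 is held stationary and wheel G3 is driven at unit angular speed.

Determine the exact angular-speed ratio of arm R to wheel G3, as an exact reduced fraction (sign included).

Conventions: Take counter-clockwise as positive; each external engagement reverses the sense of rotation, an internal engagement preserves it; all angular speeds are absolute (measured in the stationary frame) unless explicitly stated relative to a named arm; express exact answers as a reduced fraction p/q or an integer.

class = planetary set [G3 = 25+2·10 = 45; Willis about the carrier]
ring teeth: 25 + 2·10 = 45
25(ω_sun−ω_arm) = −45(ω_ring−ω_arm),  ω_sun = 0, ω_ring = 1
25(0−ω_arm) = −45(1−ω_arm)  ⇒  70·ω_arm = 45  ⇒  ω_arm = 9/14
ω_out/ω_in = 9/14

9/14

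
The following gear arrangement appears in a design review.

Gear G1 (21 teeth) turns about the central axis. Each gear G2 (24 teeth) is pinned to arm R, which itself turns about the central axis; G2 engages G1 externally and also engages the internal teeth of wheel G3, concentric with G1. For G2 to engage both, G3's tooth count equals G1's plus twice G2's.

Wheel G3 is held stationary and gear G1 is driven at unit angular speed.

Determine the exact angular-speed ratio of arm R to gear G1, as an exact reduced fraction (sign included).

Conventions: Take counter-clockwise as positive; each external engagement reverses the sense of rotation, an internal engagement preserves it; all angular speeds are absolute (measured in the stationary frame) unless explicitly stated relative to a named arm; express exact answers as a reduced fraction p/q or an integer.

recognized (axles ride arm R): planetary set, 21/24/69 teeth
ring teeth: 21 + 2·24 = 69
21(ω_sun−ω_arm) = −69(ω_ring−ω_arm),  ω_ring = 0, ω_sun = 1
21(1−ω_arm) = −69(0−ω_arm)  ⇒  90·ω_arm = 21  ⇒  ω_arm = 7/30
ω_out/ω_in = 7/30

7/30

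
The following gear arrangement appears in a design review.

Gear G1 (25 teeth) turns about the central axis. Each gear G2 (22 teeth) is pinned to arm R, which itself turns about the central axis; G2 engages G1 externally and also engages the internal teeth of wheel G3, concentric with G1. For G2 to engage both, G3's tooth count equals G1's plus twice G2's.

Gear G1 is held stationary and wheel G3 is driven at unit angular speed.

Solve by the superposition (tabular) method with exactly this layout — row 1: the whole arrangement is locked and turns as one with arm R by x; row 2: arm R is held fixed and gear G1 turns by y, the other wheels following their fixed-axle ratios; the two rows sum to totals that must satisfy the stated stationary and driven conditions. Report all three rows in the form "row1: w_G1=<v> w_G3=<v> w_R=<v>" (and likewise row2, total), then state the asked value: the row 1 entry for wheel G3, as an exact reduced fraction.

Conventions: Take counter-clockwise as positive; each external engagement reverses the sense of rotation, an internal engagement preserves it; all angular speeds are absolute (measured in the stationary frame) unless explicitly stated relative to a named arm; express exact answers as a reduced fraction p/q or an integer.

row1: w_G1=69/94 w_G3=69/94 w_R=69/94
row2: w_G1=-69/94 w_G3=25/94 w_R=0
total: w_G1=0 w_G3=1 w_R=69/94
asked value: 69/94

class = planetary set [G3 = 25+2·22 = 69; Willis about the carrier]
row 1 — lock + rotate with arm: ω_sun = ω_ring = ω_arm = x
superposition row 2 [arm held]: sun y, ring −(25/69)·y, arm 0
boundary: total ω_sun = x + y = 0 and total ω_ring = x − (25/69)·y = 1  ⇒  y = -69/94, x = 69/94
row 2 ring = −(25/69)·(-69/94) = 25/94
totals (row 1 + row 2): sun 69/94 + (-69/94) = 0, ring 69/94 + 25/94 = 1, arm 69/94 + 0 = 69/94
asked cell (row1, ring) = 69/94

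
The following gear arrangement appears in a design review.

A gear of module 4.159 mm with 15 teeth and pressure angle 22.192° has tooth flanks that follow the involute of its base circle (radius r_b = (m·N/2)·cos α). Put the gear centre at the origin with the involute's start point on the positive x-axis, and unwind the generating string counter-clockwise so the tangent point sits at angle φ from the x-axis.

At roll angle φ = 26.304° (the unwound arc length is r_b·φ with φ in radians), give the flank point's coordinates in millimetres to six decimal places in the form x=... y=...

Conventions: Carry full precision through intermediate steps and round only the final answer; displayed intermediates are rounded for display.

x=31.767000 y=0.912053

class = single-mesh tooth geometry [base-circle involute, m = 4.159, 15T]
pitch radius r_p = m·N/2 = 4.159·15/2 = 31.192500
base radius r_b = r_p·cos α = 31.192500·cos 22.192° = 28.881864
roll angle φ = 26.304° = 0.45909141 rad
x = r_b·(cos φ + φ·sin φ) = 31.767000
y = r_b·(sin φ − φ·cos φ) = 0.912053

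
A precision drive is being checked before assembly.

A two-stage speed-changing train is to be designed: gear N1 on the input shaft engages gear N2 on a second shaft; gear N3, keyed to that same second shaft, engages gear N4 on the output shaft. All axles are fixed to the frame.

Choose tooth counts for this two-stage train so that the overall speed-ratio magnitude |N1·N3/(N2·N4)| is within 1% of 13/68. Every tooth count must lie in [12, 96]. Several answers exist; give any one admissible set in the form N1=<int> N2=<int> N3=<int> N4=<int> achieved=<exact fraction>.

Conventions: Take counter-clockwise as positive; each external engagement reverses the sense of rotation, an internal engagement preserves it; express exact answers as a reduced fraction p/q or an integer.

N1=12 N2=68 N3=13 N4=12 achieved=13/68

class = fixed-axis compound train [2-stage, 13/68 wanted]
target = 13/68 in lowest terms: an exact hit needs N1·N3 = k·13 and N2·N4 = k·68 for one integer k, every count in [12, 96]; additionally prefer no 1:1 stage (N1 ≠ N2, N3 ≠ N4)
k = 1…11: no 1:1-free in-range split of k·13 and k·68 into factor pairs; take k = 12
k = 12: N1·N3 = 156 = 12·13, N2·N4 = 816 = 68·12
achieved = 12·13/(68·12) = 13/68; |achieved − target| = 0 ≤ 13/6800 ✓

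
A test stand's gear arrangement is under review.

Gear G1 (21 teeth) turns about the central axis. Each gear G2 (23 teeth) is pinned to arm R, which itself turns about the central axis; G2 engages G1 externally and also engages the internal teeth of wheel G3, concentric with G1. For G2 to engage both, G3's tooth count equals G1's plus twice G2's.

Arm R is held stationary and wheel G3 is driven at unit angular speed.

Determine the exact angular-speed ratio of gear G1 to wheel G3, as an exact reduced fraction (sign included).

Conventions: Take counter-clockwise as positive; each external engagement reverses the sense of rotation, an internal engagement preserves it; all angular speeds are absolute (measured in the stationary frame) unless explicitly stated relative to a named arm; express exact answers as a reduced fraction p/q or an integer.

-67/21

class = planetary set [G3 = 21+2·23 = 67; Willis about the carrier]
ring teeth: 21 + 2·23 = 67
21(ω_sun−ω_arm) = −67(ω_ring−ω_arm),  ω_arm = 0, ω_ring = 1
ω_sun = 0 − (67/21)(1−0) = -67/21
ω_out/ω_in = -67/21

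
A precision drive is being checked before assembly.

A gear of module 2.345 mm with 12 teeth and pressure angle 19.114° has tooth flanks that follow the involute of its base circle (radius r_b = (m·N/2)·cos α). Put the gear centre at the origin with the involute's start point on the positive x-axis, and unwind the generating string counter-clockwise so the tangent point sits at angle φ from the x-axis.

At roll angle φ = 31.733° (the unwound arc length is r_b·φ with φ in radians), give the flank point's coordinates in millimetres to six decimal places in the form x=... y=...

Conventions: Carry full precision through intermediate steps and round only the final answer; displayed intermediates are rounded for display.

recognized (one wheel, involute flank): single-mesh tooth geometry, m = 2.345, N = 12
pitch radius r_p = m·N/2 = 2.345·12/2 = 14.070000
base radius r_b = r_p·cos α = 14.070000·cos 19.114° = 13.294306
roll angle φ = 31.733° = 0.55384533 rad
x = r_b·(cos φ + φ·sin φ) = 15.179567
y = r_b·(sin φ − φ·cos φ) = 0.730011

x=15.179567 y=0.730011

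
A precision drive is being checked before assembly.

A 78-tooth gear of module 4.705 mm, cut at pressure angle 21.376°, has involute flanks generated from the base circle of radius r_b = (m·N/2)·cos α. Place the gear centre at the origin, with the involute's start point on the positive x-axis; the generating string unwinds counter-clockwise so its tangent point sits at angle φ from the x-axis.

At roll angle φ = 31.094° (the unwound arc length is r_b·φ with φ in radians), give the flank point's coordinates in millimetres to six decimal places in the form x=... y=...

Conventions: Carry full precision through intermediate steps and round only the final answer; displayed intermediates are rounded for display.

x=194.211773 y=8.838263

topology: single-mesh involute geometry — m = 4.705, N = 78
pitch radius r_p = m·N/2 = 4.705·78/2 = 183.495000
base radius r_b = r_p·cos α = 183.495000·cos 21.376° = 170.872117
roll angle φ = 31.094° = 0.54269268 rad
x = r_b·(cos φ + φ·sin φ) = 194.211773
y = r_b·(sin φ − φ·cos φ) = 8.838263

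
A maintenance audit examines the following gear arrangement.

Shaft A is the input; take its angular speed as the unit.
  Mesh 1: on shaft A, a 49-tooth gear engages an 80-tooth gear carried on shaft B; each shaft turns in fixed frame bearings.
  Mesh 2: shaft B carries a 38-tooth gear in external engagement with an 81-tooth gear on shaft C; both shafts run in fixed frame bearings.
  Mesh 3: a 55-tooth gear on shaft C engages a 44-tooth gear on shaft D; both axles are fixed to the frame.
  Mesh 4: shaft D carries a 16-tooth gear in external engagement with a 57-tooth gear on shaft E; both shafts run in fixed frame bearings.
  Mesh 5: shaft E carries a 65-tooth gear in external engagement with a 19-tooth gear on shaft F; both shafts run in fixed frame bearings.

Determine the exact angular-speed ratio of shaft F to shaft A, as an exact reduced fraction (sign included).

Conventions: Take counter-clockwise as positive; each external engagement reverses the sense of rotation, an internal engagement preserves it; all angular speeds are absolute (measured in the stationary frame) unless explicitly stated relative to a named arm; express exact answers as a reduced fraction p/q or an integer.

class = fixed-axis compound train [5 meshes; 5 ratios multiply, 5 sense flips]
mesh 1 [49T→80T]: running ratio 49/80, sense −
mesh 2 [38T→81T]: running ratio 931/3240, sense +
mesh 3 [55T→44T]: running ratio 931/2592, sense −
mesh 4 [16T→57T]: running ratio 49/486, sense +
mesh 5 [65T→19T]: running ratio 3185/9234, sense −
ω_out/ω_in = -3185/9234

-3185/9234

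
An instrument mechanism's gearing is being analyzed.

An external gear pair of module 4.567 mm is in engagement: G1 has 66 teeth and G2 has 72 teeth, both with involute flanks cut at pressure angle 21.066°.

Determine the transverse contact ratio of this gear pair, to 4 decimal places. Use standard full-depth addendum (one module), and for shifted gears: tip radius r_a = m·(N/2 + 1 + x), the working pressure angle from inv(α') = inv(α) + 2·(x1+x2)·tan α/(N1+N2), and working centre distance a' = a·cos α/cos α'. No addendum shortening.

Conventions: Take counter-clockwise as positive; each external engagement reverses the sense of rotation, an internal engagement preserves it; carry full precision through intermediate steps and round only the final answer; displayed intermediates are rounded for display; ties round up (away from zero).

recognized (one external pair, fixed centres): single-mesh tooth geometry, m = 4.567, N1 = 66, N2 = 72
base radii: r_b1 = 140.638531, r_b2 = 153.423852
tip radii: r_a1 = 155.278000, r_a2 = 168.979000
no profile shift: α' = α, a' = a
action lengths: √(r_a1²−r_b1²) = 65.818393, √(r_a2²−r_b2²) = 70.816834
base pitch p_b = π·m·cos α = 13.388757
CR = (65.818393 + 70.816834 − 315.123000·sin 21.06600°)/13.388757 = 1.745228
contact ratio ≈ 1.7452

1.7452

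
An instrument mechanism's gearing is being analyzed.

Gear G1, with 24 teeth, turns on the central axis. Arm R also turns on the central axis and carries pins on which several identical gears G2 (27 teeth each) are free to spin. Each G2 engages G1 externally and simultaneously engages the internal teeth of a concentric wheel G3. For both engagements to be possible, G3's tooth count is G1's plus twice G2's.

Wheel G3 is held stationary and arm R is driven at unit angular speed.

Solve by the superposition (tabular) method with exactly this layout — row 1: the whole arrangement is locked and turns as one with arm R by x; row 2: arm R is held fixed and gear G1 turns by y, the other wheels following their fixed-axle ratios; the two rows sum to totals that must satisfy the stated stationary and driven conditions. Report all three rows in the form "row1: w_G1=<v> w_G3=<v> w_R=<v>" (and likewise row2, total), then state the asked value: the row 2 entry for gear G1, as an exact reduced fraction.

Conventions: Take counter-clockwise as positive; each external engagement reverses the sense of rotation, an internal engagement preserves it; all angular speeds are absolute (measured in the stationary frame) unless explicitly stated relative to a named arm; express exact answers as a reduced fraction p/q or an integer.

topology: planetary set — G1 24T / G2 27T / G3 78T, arm = carrier (Willis)
row 1 — lock + rotate with arm: ω_sun = ω_ring = ω_arm = x
row 2: sun turns y, ring = −(24/78)·y, arm 0
boundary: total ω_ring = x − (24/78)·y = 0 and total ω_arm = x = 1  ⇒  y = 13/4, x = 1
row 2 ring = −(24/78)·13/4 = -1
totals (row 1 + row 2): sun 1 + 13/4 = 17/4, ring 1 + (-1) = 0, arm 1 + 0 = 1
asked cell (row2, sun) = 13/4

row1: w_G1=1 w_G3=1 w_R=1
row2: w_G1=13/4 w_G3=-1 w_R=0
total: w_G1=17/4 w_G3=0 w_R=1
asked value: 13/4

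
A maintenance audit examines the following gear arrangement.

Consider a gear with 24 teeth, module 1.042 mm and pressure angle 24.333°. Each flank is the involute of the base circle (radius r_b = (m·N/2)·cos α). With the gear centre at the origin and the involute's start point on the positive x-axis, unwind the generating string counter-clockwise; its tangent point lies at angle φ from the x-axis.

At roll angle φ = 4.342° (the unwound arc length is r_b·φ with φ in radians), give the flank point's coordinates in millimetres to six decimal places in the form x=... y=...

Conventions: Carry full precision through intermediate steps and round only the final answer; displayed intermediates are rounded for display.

x=11.425889 y=0.001652

class = single-mesh tooth geometry [base-circle involute, m = 1.042, 24T]
pitch radius r_p = m·N/2 = 1.042·24/2 = 12.504000
base radius r_b = r_p·cos α = 12.504000·cos 24.333° = 11.393221
roll angle φ = 4.342° = 0.07578220 rad
x = r_b·(cos φ + φ·sin φ) = 11.425889
y = r_b·(sin φ − φ·cos φ) = 0.001652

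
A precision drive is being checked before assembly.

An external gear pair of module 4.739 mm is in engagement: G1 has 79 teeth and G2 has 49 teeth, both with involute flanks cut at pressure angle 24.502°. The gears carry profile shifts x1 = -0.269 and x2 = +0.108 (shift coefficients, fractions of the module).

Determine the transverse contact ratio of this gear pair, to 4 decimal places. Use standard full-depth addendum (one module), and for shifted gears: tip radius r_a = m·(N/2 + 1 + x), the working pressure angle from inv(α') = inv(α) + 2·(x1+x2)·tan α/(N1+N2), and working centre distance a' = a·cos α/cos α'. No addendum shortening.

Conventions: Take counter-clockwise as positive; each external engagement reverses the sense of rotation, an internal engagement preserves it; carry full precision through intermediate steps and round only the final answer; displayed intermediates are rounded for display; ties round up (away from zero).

1.5825

class = single-mesh tooth geometry [involute pair 79T × 49T, m = 4.739]
base radii: r_b1 = 170.333395, r_b2 = 105.649828
tip radii: r_a1 = 190.654709, r_a2 = 121.356312
inv(α') = inv(24.502°) + 2·(-0.269+0.108)·tan α/(79+49) = 0.02698130  ⇒  α' = 24.18102°
a' = a·cos α / cos α' = 303.2960·cos 24.502°/cos 24.18102° = 302.528313
action lengths: √(r_a1²−r_b1²) = 85.649007, √(r_a2²−r_b2²) = 59.711543
base pitch p_b = π·m·cos α = 13.547295
CR = (85.649007 + 59.711543 − 302.528313·sin 24.18102°)/13.547295 = 1.582503
contact ratio ≈ 1.5825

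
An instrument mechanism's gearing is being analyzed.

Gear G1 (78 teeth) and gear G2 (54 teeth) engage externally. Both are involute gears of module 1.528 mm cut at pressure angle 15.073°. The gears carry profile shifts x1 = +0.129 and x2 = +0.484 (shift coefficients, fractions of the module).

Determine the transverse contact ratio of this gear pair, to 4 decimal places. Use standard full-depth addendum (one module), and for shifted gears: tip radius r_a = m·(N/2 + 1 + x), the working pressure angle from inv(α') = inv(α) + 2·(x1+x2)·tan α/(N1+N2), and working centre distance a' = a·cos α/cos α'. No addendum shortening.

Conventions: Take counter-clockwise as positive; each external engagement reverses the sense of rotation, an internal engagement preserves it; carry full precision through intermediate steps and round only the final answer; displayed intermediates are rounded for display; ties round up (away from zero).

recognized (one external pair, fixed centres): single-mesh tooth geometry, m = 1.528, N1 = 78, N2 = 54
base radii: r_b1 = 57.541754, r_b2 = 39.836599
tip radii: r_a1 = 61.317112, r_a2 = 43.523552
inv(α') = inv(15.073°) + 2·(+0.129+0.484)·tan α/(78+54) = 0.00874311  ⇒  α' = 16.82550°
a' = a·cos α / cos α' = 100.8480·cos 15.073°/cos 16.82550° = 101.733484
action lengths: √(r_a1²−r_b1²) = 21.183360, √(r_a2²−r_b2²) = 17.531257
base pitch p_b = π·m·cos α = 4.635199
CR = (21.183360 + 17.531257 − 101.733484·sin 16.82550°)/4.635199 = 1.999282
contact ratio ≈ 1.9993

1.9993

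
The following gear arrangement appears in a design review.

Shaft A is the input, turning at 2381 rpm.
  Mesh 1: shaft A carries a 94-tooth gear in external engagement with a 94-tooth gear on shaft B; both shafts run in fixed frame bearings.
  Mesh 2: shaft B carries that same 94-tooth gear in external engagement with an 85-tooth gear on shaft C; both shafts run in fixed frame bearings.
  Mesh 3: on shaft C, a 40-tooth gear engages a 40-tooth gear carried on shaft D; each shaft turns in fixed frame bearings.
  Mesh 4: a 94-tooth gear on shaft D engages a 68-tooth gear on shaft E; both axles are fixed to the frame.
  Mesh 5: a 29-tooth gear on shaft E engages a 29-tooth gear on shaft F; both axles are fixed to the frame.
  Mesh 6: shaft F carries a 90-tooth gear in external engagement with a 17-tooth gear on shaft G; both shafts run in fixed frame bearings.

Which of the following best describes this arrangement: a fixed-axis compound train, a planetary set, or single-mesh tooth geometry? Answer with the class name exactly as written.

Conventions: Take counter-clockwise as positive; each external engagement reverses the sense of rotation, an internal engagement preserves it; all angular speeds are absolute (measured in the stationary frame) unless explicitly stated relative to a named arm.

fixed-axis compound train

topology: fixed-axis compound train — 6 meshes, A→G
classification: fixed-axis compound train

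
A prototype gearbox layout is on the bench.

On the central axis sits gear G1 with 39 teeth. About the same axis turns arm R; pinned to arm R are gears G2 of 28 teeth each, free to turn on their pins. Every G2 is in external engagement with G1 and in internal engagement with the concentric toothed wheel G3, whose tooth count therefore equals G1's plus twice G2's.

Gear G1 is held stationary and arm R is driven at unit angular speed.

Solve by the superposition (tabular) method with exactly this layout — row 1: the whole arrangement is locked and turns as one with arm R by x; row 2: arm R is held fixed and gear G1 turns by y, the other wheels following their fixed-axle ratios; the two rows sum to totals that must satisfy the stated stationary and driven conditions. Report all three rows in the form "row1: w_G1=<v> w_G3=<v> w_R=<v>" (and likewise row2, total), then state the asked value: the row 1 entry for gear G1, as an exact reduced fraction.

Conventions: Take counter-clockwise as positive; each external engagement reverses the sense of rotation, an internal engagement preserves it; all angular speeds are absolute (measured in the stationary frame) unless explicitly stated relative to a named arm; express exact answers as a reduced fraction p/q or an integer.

planetary set (39T centre, 28T on arm, 95T internal) — Willis relation
row 1 — lock + rotate with arm: ω_sun = ω_ring = ω_arm = x
row 2 (arm held, sun turns y): ω_ring = −(39/95)·y, ω_arm = 0
boundary: total ω_sun = x + y = 0 and total ω_arm = x = 1  ⇒  y = -1, x = 1
row 2 ring = −(39/95)·(-1) = 39/95
totals (row 1 + row 2): sun 1 + (-1) = 0, ring 1 + 39/95 = 134/95, arm 1 + 0 = 1
asked cell (row1, sun) = 1

row1: w_G1=1 w_G3=1 w_R=1
row2: w_G1=-1 w_G3=39/95 w_R=0
total: w_G1=0 w_G3=134/95 w_R=1
asked value: 1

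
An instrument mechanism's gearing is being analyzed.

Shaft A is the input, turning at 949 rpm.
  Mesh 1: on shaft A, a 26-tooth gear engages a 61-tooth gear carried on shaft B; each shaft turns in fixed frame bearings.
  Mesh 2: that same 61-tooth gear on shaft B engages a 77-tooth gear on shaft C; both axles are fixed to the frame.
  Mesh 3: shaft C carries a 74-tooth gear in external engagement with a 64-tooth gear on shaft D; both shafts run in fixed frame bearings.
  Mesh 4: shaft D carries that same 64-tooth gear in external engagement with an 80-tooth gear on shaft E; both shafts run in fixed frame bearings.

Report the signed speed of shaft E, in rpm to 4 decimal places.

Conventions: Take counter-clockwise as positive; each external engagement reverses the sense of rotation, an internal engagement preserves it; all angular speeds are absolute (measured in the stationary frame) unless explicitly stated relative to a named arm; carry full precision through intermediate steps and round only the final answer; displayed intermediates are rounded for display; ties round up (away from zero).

topology: fixed-axis compound train — 4 meshes, A→E
mesh 1 [26T→61T]: ω = 949.0000×26/61 = 404.4918 rpm, sense flips to −
mesh 2 [61T→77T]: ω = 404.4918×61/77 = 320.4416 rpm, sense flips to +
mesh 3 [74T→64T]: ω = 320.4416×74/64 = 370.5106 rpm, sense flips to −
mesh 4 [64T→80T]: ω = 370.5106×64/80 = 296.4084 rpm, sense flips to +
signed output speed = +296.4084 rpm

+296.4084 rpm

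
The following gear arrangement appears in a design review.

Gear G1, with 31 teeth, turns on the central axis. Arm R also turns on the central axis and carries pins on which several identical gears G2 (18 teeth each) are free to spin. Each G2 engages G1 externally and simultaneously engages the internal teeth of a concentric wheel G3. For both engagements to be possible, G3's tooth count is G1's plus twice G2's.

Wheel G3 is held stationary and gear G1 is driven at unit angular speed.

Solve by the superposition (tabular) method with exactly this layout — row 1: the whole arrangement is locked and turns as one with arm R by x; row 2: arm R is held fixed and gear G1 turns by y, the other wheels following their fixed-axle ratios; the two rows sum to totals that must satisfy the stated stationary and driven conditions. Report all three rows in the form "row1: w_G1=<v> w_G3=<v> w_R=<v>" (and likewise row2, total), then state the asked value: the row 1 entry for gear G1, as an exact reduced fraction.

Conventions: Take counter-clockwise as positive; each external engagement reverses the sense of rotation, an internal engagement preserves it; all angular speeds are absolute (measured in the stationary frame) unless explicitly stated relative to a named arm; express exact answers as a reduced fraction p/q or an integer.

row1: w_G1=31/98 w_G3=31/98 w_R=31/98
row2: w_G1=67/98 w_G3=-31/98 w_R=0
total: w_G1=1 w_G3=0 w_R=31/98
asked value: 31/98

class = planetary set [G3 = 31+2·18 = 67; Willis about the carrier]
row 1: whole set turns with the arm by x
row 2: sun turns y, ring = −(31/67)·y, arm 0
boundary: total ω_ring = x − (31/67)·y = 0 and total ω_sun = x + y = 1  ⇒  y = 67/98, x = 31/98
row 2 ring = −(31/67)·67/98 = -31/98
totals (row 1 + row 2): sun 31/98 + 67/98 = 1, ring 31/98 + (-31/98) = 0, arm 31/98 + 0 = 31/98
asked cell (row1, sun) = 31/98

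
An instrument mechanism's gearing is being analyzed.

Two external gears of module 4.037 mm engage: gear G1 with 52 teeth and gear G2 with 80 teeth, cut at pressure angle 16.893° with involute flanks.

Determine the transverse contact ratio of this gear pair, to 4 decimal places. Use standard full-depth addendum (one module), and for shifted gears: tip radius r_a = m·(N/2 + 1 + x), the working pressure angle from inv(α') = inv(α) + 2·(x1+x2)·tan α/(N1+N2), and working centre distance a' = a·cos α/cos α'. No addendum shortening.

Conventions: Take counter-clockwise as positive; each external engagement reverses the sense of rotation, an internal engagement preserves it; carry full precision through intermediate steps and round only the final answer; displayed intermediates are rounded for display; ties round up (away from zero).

single-mesh involute tooth geometry (52T engaging 80T at module 4.037)
base radii: r_b1 = 100.432794, r_b2 = 154.511992
tip radii: r_a1 = 108.999000, r_a2 = 165.517000
no profile shift: α' = α, a' = a
action lengths: √(r_a1²−r_b1²) = 42.356060, √(r_a2²−r_b2²) = 59.345781
base pitch p_b = π·m·cos α = 12.135343
CR = (42.356060 + 59.345781 − 266.442000·sin 16.89300°)/12.135343 = 2.000579
contact ratio ≈ 2.0006

2.0006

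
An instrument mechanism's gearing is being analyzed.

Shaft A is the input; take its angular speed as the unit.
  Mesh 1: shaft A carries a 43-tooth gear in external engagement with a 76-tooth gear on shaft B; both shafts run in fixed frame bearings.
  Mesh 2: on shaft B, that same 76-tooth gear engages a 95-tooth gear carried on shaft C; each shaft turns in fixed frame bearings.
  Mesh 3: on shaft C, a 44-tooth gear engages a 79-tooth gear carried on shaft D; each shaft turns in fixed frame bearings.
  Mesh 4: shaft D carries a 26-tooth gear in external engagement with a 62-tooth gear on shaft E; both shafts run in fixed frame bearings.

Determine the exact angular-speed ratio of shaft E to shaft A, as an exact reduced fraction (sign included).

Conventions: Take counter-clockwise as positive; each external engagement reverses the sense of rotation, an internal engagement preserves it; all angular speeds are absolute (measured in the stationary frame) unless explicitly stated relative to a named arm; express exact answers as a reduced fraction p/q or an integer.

24596/232655

class = fixed-axis compound train [4 meshes; 4 ratios multiply, 4 sense flips]
mesh 1 [43T→76T]: running ratio 43/76, sense −
mesh 2 [76T→95T]: running ratio 43/95, sense +
mesh 3 [44T→79T]: running ratio 1892/7505, sense −
mesh 4 [26T→62T]: running ratio 24596/232655, sense +
ω_out/ω_in = 24596/232655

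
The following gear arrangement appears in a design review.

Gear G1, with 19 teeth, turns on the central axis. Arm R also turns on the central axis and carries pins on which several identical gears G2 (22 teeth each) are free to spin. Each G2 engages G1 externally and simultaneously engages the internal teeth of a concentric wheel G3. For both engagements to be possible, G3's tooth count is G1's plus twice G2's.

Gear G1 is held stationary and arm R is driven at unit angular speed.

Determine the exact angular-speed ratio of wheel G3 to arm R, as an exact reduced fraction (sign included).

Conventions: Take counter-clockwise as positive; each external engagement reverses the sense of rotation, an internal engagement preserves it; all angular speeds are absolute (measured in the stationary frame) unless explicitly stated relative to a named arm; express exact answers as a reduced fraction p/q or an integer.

planetary set (19T centre, 22T on arm, 63T internal) — Willis relation
ring teeth: 19 + 2·22 = 63
19(ω_sun−ω_arm) = −63(ω_ring−ω_arm),  ω_sun = 0, ω_arm = 1
ω_ring = 1 − (19/63)(0−1) = 82/63
ω_out/ω_in = 82/63

82/63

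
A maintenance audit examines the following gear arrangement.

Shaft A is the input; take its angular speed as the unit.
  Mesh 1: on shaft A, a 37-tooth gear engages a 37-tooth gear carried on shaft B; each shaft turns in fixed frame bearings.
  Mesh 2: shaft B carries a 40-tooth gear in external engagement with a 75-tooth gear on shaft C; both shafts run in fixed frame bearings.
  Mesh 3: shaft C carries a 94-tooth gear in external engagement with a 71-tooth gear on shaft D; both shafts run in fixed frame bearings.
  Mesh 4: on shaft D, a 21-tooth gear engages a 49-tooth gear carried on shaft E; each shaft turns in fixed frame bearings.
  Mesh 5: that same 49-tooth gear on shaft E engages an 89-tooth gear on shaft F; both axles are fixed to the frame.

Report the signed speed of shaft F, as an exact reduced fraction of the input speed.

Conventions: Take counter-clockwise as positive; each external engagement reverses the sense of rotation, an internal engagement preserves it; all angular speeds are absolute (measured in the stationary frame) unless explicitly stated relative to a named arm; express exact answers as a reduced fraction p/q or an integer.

-5264/31595

5-mesh fixed-axis compound train (all bearings frame-fixed)
mesh 1 [37T→37T]: |ω|/ω_in = 1×37/37 = 1, sense flips to −
mesh 2 [40T→75T]: |ω|/ω_in = 1×40/75 = 8/15, sense flips to +
mesh 3 [94T→71T]: |ω|/ω_in = (8/15)×94/71 = 752/1065, sense flips to −
mesh 4 [21T→49T]: |ω|/ω_in = (752/1065)×21/49 = 752/2485, sense flips to +
mesh 5 [49T→89T]: |ω|/ω_in = (752/2485)×49/89 = 5264/31595, sense flips to −
signed output speed (× input speed) = -5264/31595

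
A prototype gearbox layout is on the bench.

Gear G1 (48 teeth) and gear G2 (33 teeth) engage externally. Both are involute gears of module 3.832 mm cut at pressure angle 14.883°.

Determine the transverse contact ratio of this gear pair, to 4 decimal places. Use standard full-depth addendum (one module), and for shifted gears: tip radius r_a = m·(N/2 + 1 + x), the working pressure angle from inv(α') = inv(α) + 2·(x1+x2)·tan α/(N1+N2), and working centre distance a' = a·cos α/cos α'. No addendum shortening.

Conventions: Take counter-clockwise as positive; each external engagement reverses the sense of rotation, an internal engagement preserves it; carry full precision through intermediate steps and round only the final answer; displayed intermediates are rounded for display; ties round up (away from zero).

class = single-mesh tooth geometry [involute pair 48T × 33T, m = 3.832]
base radii: r_b1 = 88.882688, r_b2 = 61.106848
tip radii: r_a1 = 95.800000, r_a2 = 67.060000
no profile shift: α' = α, a' = a
action lengths: √(r_a1²−r_b1²) = 35.742241, √(r_a2²−r_b2²) = 27.622396
base pitch p_b = π·m·cos α = 11.634717
CR = (35.742241 + 27.622396 − 155.196000·sin 14.88300°)/11.634717 = 2.020088
contact ratio ≈ 2.0201

2.0201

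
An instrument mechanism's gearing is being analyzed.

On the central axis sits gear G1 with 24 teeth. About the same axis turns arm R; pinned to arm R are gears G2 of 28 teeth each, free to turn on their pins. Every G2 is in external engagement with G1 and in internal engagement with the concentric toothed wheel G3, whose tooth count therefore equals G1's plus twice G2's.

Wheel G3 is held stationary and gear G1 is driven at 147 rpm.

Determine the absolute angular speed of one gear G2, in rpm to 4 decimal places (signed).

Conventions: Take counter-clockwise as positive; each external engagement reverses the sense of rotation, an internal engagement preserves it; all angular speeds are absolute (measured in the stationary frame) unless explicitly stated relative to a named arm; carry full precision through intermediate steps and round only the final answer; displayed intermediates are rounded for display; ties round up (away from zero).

class = planetary set [G3 = 24+2·28 = 80; Willis about the carrier]
normalise by the input: solve with ω_sun = 1, then scale by 147 rpm
ring teeth: 24 + 2·28 = 80
24(ω_sun−ω_arm) = −80(ω_ring−ω_arm),  ω_ring = 0, ω_sun = 1
24(1−ω_arm) = −80(0−ω_arm)  ⇒  104·ω_arm = 24  ⇒  ω_arm = 3/13
sun–planet mesh: 24·(1−3/13) = −28·(ω_p−ω_arm)  ⇒  ω_p−ω_arm = -60/91
ω_p = 3/13 − 60/91 = -3/7
scale: ω_p = -3/7 × 147 rpm = -63.0000 rpm

-63.0000 rpm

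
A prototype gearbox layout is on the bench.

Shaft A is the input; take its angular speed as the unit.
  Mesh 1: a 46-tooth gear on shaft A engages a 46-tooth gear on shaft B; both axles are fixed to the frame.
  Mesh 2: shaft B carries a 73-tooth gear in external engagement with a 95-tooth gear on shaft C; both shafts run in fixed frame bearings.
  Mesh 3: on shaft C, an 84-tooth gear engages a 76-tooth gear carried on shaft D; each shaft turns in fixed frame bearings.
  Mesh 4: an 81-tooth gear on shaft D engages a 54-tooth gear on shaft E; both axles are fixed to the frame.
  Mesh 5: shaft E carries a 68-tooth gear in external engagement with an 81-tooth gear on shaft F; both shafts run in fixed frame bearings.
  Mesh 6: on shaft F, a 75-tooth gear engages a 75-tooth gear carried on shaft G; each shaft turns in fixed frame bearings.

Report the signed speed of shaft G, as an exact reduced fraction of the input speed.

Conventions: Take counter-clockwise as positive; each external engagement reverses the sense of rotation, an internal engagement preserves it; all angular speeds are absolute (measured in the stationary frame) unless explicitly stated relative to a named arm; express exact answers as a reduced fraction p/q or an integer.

6-mesh fixed-axis compound train (all bearings frame-fixed)
mesh 1 [46T→46T]: |ω|/ω_in = 1×46/46 = 1, sense flips to −
mesh 2 [73T→95T]: |ω|/ω_in = 1×73/95 = 73/95, sense flips to +
mesh 3 [84T→76T]: |ω|/ω_in = (73/95)×84/76 = 1533/1805, sense flips to −
mesh 4 [81T→54T]: |ω|/ω_in = (1533/1805)×81/54 = 4599/3610, sense flips to +
mesh 5 [68T→81T]: |ω|/ω_in = (4599/3610)×68/81 = 17374/16245, sense flips to −
mesh 6 [75T→75T]: |ω|/ω_in = (17374/16245)×75/75 = 17374/16245, sense flips to +
signed output speed (× input speed) = 17374/16245

17374/16245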